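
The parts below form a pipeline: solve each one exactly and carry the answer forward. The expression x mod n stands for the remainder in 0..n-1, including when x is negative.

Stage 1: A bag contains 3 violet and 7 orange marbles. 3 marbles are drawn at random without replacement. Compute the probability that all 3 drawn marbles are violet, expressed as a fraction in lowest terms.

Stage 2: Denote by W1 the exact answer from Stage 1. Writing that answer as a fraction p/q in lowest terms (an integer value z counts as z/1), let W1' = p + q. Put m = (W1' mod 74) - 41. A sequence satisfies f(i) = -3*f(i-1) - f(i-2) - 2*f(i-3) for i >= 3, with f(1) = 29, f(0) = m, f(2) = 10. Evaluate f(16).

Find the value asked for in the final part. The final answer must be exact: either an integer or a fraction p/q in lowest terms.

Stage 1: total draws C(10,3) = 120; favorable C(3,3) = 1; P = 1/120; answer 1/120
Stage 2: W1 = 1/120; threaded value p + q = 121; m = 6; f(3) = -3*(10) - 1*(29) - 2*(6) = -71; iterating: f(3)=-71, f(4)=145, f(5)=-384, f(6)=1149, f(7)=-3353, f(8)=9678, f(9)=-27979, f(10)=80965, f(11)=-234272, f(12)=677809, f(13)=-1961085, f(14)=5673990, f(15)=-16416503, f(16)=47497689; answer 47497689

47497689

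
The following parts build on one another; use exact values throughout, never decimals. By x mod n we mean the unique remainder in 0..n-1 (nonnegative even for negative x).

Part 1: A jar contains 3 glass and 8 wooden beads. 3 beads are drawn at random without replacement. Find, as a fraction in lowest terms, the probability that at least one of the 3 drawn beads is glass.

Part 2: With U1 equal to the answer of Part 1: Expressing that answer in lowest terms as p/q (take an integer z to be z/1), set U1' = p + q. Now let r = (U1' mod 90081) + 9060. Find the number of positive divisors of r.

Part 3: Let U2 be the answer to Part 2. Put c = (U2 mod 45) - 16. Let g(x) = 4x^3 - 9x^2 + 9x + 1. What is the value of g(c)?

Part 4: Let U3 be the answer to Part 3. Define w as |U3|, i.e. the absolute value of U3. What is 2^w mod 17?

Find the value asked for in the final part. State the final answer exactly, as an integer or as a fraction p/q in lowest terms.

Part 1: total draws C(11,3) = 165; complement C(8,3) = 56; favorable 165 - 56 = 109; P = 109/165; answer 109/165
Part 2: U1 = 109/165; threaded value p + q = 274; r = 9334; 9334 = 2 * 13 * 359; number of divisors = (1+1) * (1+1) * (1+1) = 8; answer 8
Part 3: U2 = 8; c = -8; 4*(-8)^3 - 9*(-8)^2 + 9*(-8)^1 + 1 = (-2048) + (-576) + (-72) + (1) = -2695; answer -2695
Part 4: U3 = -2695; w = 2695; squarings mod 17: 2^1=2, 2^2=4, 2^4=16, 2^8=1, 2^16=1, 2^32=1, 2^64=1, 2^128=1, 2^256=1, 2^512=1, 2^1024=1, 2^2048=1; 2^2695 = 2^1 * 2^2 * 2^4 * 2^128 * 2^512 * 2^2048 = 9 (mod 17); answer 9

9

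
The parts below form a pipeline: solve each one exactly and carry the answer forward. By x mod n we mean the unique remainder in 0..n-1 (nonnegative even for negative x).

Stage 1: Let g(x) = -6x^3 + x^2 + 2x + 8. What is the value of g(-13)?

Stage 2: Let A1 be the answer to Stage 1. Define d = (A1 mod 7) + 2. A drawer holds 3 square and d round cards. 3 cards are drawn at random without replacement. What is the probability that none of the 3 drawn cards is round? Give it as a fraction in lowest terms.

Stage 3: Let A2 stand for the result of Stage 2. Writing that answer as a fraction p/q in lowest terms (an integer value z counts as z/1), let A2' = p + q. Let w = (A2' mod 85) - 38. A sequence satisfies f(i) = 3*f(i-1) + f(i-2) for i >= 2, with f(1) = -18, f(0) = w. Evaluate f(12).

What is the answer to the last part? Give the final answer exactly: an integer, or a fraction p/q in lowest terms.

-8694002

Stage 1: -6*(-13)^3 + 1*(-13)^2 + 2*(-13)^1 + 8 = (13182) + (169) + (-26) + (8) = 13333; answer 13333
Stage 2: A1 = 13333; d = 7; total draws C(10,3) = 120; favorable C(3,3) = 1; P = 1/120; answer 1/120
Stage 3: A2 = 1/120; threaded value p + q = 121; w = -2; f(2) = 3*(-18) + 1*(-2) = -56; iterating: f(2)=-56, f(3)=-186, f(4)=-614, f(5)=-2028, f(6)=-6698, f(7)=-22122, f(8)=-73064, f(9)=-241314, f(10)=-797006, f(11)=-2632332, f(12)=-8694002; answer -8694002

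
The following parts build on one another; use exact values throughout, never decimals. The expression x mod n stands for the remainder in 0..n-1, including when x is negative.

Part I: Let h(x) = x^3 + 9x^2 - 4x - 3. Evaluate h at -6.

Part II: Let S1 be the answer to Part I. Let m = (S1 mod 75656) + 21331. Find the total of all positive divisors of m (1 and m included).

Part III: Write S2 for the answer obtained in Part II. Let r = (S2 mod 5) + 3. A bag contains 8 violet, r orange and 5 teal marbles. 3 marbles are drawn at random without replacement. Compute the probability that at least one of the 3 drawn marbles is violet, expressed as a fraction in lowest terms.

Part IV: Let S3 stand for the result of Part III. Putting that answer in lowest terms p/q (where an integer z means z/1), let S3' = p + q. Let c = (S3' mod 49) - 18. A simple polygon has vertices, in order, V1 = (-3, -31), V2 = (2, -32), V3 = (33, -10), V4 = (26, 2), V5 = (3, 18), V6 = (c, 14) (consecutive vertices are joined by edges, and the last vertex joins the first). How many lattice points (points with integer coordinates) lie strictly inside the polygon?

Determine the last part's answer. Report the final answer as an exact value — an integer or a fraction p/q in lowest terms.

Part I: 1*(-6)^3 + 9*(-6)^2 - 4*(-6)^1 - 3 = (-216) + (324) + (24) + (-3) = 129; answer 129
Part II: S1 = 129; m = 21460; 21460 = 2^2 * 5 * 29 * 37; sigma = (1 + 2 + 4) * (1 + 5) * (1 + 29) * (1 + 37) = 7 * 6 * 30 * 38 = 47880; answer 47880
Part III: S2 = 47880; r = 3; total draws C(16,3) = 560; complement C(8,3) = 56; favorable 560 - 56 = 504; P = 9/10; answer 9/10
Part IV: S3 = 9/10; threaded value p + q = 19; c = 1; cross terms: (-3*-32 - 2*-31)=158, (2*-10 - 33*-32)=1036, (33*2 - 26*-10)=326, (26*18 - 3*2)=462, (3*14 - 1*18)=24, (1*-31 - -3*14)=11; twice the area = |2017| = 2017; area = 2017/2; boundary points = 1 + 1 + 1 + 1 + 2 + 1 = 7; strictly interior points = area - boundary/2 + 1 = 1006; answer 1006

1006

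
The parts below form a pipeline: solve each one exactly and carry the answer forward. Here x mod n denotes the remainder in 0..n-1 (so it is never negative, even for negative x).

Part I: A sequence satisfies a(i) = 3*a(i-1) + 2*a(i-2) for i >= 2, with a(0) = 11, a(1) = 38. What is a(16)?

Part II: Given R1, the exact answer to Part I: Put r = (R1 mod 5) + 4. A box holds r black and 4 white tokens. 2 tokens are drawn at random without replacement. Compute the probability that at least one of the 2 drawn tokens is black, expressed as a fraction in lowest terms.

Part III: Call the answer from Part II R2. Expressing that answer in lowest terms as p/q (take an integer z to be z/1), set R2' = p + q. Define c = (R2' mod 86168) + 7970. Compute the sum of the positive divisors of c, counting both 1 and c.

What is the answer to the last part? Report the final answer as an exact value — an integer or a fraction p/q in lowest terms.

8352

Part I: a(2) = 3*(38) + 2*(11) = 136; iterating: a(2)=136, a(3)=484, a(4)=1724, a(5)=6140, a(6)=21868, a(7)=77884, a(8)=277388, a(9)=987932, a(10)=3518572, a(11)=12531580, a(12)=44631884, a(13)=158958812, a(14)=566140204, a(15)=2016338236, a(16)=7181295116; answer 7181295116
Part II: R1 = 7181295116; r = 5; total draws C(9,2) = 36; complement C(4,2) = 6; favorable 36 - 6 = 30; P = 5/6; answer 5/6
Part III: R2 = 5/6; threaded value p + q = 11; c = 7981; 7981 = 23 * 347; sigma = (1 + 23) * (1 + 347) = 24 * 348 = 8352; answer 8352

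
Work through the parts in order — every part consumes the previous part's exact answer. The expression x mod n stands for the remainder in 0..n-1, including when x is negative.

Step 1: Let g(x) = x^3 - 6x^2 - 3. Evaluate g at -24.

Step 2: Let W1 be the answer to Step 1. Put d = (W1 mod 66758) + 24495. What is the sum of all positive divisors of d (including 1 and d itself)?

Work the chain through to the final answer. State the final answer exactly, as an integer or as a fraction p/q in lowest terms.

Step 1: 1*(-24)^3 - 6*(-24)^2 - 3 = (-13824) + (-3456) + (-3) = -17283; answer -17283
Step 2: W1 = -17283; d = 73970; 73970 = 2 * 5 * 13 * 569; sigma = (1 + 2) * (1 + 5) * (1 + 13) * (1 + 569) = 3 * 6 * 14 * 570 = 143640; answer 143640

143640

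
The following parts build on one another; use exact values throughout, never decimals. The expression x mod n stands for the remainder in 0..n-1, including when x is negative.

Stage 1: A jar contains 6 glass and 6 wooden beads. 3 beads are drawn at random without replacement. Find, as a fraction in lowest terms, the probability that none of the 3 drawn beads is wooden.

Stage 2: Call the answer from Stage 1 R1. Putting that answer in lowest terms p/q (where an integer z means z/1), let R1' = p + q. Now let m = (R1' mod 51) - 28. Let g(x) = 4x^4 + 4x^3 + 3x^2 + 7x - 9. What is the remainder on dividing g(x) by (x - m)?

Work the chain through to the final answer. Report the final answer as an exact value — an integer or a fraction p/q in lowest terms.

246407

Stage 1: total draws C(12,3) = 220; favorable C(6,3) = 20; P = 1/11; answer 1/11
Stage 2: R1 = 1/11; threaded value p + q = 12; m = -16; remainder = value at the root: 4*(-16)^4 + 4*(-16)^3 + 3*(-16)^2 + 7*(-16)^1 - 9 = (262144) + (-16384) + (768) + (-112) + (-9) = 246407; answer 246407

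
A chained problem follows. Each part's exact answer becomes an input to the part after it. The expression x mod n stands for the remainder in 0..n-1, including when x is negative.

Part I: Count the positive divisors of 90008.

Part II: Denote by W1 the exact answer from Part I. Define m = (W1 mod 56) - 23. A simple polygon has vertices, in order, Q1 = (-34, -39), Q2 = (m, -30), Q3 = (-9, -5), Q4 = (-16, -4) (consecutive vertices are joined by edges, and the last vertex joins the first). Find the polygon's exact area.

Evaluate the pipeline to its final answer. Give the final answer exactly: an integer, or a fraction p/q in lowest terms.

Part I: 90008 = 2^3 * 11251; number of divisors = (3+1) * (1+1) = 8; answer 8
Part II: W1 = 8; m = -15; cross terms: (-34*-30 - -15*-39)=435, (-15*-5 - -9*-30)=-195, (-9*-4 - -16*-5)=-44, (-16*-39 - -34*-4)=488; twice the area = |684| = 684; area = 342; answer 342

342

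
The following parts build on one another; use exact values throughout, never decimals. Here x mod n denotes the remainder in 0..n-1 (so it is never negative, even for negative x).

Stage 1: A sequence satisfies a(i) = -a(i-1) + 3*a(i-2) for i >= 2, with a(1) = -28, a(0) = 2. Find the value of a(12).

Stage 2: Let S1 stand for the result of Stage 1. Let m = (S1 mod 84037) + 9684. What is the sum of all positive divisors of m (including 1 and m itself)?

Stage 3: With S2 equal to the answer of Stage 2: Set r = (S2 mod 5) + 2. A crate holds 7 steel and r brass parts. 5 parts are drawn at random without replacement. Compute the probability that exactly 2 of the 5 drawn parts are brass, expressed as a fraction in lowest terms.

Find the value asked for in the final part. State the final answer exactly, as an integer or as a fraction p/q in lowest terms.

5/12

Stage 1: a(2) = -1*(-28) + 3*(2) = 34; iterating: a(2)=34, a(3)=-118, a(4)=220, a(5)=-574, a(6)=1234, a(7)=-2956, a(8)=6658, a(9)=-15526, a(10)=35500, a(11)=-82078, a(12)=188578; answer 188578
Stage 2: S1 = 188578; m = 30188; 30188 = 2^2 * 7547; sigma = (1 + 2 + 4) * (1 + 7547) = 7 * 7548 = 52836; answer 52836
Stage 3: S2 = 52836; r = 3; total draws C(10,5) = 252; favorable C(3,2)*C(7,3) = 105; P = 5/12; answer 5/12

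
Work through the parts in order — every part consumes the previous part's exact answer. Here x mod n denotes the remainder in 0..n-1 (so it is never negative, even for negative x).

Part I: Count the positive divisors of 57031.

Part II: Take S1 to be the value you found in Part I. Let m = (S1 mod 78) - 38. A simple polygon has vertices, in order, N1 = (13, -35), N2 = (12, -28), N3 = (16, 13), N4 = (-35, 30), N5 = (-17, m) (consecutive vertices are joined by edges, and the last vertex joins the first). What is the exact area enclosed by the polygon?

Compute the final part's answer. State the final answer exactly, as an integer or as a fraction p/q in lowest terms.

2070

Part I: 57031 = 13 * 41 * 107; number of divisors = (1+1) * (1+1) * (1+1) = 8; answer 8
Part II: S1 = 8; m = -30; cross terms: (13*-28 - 12*-35)=56, (12*13 - 16*-28)=604, (16*30 - -35*13)=935, (-35*-30 - -17*30)=1560, (-17*-35 - 13*-30)=985; twice the area = |4140| = 4140; area = 2070; answer 2070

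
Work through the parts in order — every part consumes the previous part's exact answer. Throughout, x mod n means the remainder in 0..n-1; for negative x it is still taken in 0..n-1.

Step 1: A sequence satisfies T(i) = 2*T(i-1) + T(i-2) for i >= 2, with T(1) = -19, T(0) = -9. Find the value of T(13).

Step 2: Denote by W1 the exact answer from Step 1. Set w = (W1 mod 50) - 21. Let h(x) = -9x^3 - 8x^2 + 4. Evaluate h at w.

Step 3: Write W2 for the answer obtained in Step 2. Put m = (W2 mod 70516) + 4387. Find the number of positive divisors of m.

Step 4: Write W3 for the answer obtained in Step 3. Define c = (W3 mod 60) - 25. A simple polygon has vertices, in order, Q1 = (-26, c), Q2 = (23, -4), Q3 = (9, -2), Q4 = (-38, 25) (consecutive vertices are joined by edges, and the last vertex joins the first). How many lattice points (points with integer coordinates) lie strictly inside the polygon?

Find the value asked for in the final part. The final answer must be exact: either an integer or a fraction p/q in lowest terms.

Step 1: T(2) = 2*(-19) + 1*(-9) = -47; iterating: T(2)=-47, T(3)=-113, T(4)=-273, T(5)=-659, T(6)=-1591, T(7)=-3841, T(8)=-9273, T(9)=-22387, T(10)=-54047, T(11)=-130481, T(12)=-315009, T(13)=-760499; answer -760499
Step 2: W1 = -760499; w = -20; -9*(-20)^3 - 8*(-20)^2 + 4 = (72000) + (-3200) + (4) = 68804; answer 68804
Step 3: W2 = 68804; m = 73191; 73191 = 3 * 31 * 787; number of divisors = (1+1) * (1+1) * (1+1) = 8; answer 8
Step 4: W3 = 8; c = -17; cross terms: (-26*-4 - 23*-17)=495, (23*-2 - 9*-4)=-10, (9*25 - -38*-2)=149, (-38*-17 - -26*25)=1296; twice the area = |1930| = 1930; area = 965; boundary points = 1 + 2 + 1 + 6 = 10; strictly interior points = area - boundary/2 + 1 = 961; answer 961

961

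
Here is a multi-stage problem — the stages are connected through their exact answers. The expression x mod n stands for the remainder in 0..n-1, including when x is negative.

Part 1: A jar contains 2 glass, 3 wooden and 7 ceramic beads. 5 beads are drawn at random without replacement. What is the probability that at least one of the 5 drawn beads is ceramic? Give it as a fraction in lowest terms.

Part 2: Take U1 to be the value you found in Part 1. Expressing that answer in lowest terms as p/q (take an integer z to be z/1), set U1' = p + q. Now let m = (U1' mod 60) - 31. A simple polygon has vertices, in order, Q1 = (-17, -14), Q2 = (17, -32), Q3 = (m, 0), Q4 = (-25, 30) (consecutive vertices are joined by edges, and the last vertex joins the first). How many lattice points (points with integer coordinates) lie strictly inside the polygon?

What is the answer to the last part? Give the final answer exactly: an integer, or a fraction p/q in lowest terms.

570

Part 1: total draws C(12,5) = 792; complement C(5,5) = 1; favorable 792 - 1 = 791; P = 791/792; answer 791/792
Part 2: U1 = 791/792; threaded value p + q = 1583; m = -8; cross terms: (-17*-32 - 17*-14)=782, (17*0 - -8*-32)=-256, (-8*30 - -25*0)=-240, (-25*-14 - -17*30)=860; twice the area = |1146| = 1146; area = 573; boundary points = 2 + 1 + 1 + 4 = 8; strictly interior points = area - boundary/2 + 1 = 570; answer 570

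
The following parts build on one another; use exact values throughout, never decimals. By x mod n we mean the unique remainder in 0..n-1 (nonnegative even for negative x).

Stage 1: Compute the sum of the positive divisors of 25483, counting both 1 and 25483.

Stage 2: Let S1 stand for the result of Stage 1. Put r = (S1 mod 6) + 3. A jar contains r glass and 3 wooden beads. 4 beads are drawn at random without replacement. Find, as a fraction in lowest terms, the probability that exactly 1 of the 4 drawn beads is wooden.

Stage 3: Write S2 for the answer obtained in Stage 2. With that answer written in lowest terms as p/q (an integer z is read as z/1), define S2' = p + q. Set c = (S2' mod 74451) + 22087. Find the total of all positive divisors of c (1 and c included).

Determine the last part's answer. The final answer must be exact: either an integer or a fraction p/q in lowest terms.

Stage 1: 25483 = 17 * 1499; sigma = (1 + 17) * (1 + 1499) = 18 * 1500 = 27000; answer 27000
Stage 2: S1 = 27000; r = 3; total draws C(6,4) = 15; favorable C(3,1)*C(3,3) = 3; P = 1/5; answer 1/5
Stage 3: S2 = 1/5; threaded value p + q = 6; c = 22093; 22093 is prime, so its only divisors are 1 and 22093; sigma = 1 + 22093 = 22094; answer 22094

22094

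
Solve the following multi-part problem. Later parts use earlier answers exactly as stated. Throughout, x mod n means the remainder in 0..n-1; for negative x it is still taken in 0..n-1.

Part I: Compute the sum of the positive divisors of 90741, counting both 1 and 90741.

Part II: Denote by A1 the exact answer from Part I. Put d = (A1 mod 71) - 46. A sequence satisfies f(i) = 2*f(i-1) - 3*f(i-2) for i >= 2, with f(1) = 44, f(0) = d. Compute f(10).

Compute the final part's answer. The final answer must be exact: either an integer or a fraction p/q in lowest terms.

6478

Part I: 90741 = 3 * 7 * 29 * 149; sigma = (1 + 3) * (1 + 7) * (1 + 29) * (1 + 149) = 4 * 8 * 30 * 150 = 144000; answer 144000
Part II: A1 = 144000; d = -34; f(2) = 2*(44) - 3*(-34) = 190; iterating: f(2)=190, f(3)=248, f(4)=-74, f(5)=-892, f(6)=-1562, f(7)=-448, f(8)=3790, f(9)=8924, f(10)=6478; answer 6478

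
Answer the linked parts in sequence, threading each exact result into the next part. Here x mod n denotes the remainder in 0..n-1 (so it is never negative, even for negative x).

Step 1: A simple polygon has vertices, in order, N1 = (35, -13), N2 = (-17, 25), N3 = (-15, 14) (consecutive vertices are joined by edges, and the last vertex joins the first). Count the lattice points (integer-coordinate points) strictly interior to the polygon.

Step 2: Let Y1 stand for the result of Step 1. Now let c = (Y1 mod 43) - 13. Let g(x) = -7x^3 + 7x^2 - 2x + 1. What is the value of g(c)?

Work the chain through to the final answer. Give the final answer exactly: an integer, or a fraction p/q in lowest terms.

-45523

Step 1: cross terms: (35*25 - -17*-13)=654, (-17*14 - -15*25)=137, (-15*-13 - 35*14)=-295; twice the area = |496| = 496; area = 248; boundary points = 2 + 1 + 1 = 4; strictly interior points = area - boundary/2 + 1 = 247; answer 247
Step 2: Y1 = 247; c = 19; -7*(19)^3 + 7*(19)^2 - 2*(19)^1 + 1 = (-48013) + (2527) + (-38) + (1) = -45523; answer -45523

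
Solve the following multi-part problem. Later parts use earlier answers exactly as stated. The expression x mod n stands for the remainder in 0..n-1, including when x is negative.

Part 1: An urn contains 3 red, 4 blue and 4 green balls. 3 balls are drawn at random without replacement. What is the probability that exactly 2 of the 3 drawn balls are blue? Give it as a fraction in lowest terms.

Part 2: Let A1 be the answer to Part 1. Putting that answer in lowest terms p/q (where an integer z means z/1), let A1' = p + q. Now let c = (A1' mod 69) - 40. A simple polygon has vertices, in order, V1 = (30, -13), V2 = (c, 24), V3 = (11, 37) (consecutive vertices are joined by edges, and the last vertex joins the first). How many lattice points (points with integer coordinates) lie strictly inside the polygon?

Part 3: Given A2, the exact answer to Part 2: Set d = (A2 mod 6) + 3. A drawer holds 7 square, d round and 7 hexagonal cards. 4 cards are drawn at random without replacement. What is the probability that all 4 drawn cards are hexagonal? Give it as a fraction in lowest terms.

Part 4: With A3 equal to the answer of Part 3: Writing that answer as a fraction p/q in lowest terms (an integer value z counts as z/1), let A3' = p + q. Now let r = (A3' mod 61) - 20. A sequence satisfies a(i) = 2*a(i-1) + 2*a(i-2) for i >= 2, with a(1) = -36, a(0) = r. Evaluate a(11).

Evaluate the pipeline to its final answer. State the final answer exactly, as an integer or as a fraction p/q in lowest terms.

Part 1: total draws C(11,3) = 165; favorable C(4,2)*C(7,1) = 42; P = 14/55; answer 14/55
Part 2: A1 = 14/55; threaded value p + q = 69; c = -40; cross terms: (30*24 - -40*-13)=200, (-40*37 - 11*24)=-1744, (11*-13 - 30*37)=-1253; twice the area = |-2797| = 2797; area = 2797/2; boundary points = 1 + 1 + 1 = 3; strictly interior points = area - boundary/2 + 1 = 1398; answer 1398
Part 3: A2 = 1398; d = 3; total draws C(17,4) = 2380; favorable C(7,4) = 35; P = 1/68; answer 1/68
Part 4: A3 = 1/68; threaded value p + q = 69; r = -12; a(2) = 2*(-36) + 2*(-12) = -96; iterating: a(2)=-96, a(3)=-264, a(4)=-720, a(5)=-1968, a(6)=-5376, a(7)=-14688, a(8)=-40128, a(9)=-109632, a(10)=-299520, a(11)=-818304; answer -818304

-818304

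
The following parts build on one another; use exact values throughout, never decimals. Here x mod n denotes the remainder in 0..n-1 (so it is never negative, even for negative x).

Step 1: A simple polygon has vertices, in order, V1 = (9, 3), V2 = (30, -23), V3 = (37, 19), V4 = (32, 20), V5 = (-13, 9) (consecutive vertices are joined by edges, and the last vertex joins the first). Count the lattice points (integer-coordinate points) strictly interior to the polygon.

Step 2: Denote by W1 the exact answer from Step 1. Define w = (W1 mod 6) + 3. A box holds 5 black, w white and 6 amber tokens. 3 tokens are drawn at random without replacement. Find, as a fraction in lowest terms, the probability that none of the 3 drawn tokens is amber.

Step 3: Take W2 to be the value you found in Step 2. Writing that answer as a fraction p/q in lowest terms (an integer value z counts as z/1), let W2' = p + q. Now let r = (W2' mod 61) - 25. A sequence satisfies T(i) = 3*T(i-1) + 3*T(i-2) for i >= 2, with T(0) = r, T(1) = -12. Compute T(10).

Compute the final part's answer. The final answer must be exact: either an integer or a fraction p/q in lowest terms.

Step 1: cross terms: (9*-23 - 30*3)=-297, (30*19 - 37*-23)=1421, (37*20 - 32*19)=132, (32*9 - -13*20)=548, (-13*3 - 9*9)=-120; twice the area = |1684| = 1684; area = 842; boundary points = 1 + 7 + 1 + 1 + 2 = 12; strictly interior points = area - boundary/2 + 1 = 837; answer 837
Step 2: W1 = 837; w = 6; total draws C(17,3) = 680; favorable C(11,3) = 165; P = 33/136; answer 33/136
Step 3: W2 = 33/136; threaded value p + q = 169; r = 22; T(2) = 3*(-12) + 3*(22) = 30; iterating: T(2)=30, T(3)=54, T(4)=252, T(5)=918, T(6)=3510, T(7)=13284, T(8)=50382, T(9)=190998, T(10)=724140; answer 724140

724140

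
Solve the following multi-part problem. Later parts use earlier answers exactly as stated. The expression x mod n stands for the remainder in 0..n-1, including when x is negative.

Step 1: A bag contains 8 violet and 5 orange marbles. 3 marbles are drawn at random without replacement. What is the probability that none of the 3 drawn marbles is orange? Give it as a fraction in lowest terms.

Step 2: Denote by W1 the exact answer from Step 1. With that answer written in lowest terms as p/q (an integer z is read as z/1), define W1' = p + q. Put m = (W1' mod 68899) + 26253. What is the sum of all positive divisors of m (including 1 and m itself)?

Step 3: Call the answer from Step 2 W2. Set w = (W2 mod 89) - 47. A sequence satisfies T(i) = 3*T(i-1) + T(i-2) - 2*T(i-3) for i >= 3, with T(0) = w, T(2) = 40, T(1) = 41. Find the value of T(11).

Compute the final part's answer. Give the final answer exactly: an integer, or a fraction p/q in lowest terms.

Step 1: total draws C(13,3) = 286; favorable C(8,3) = 56; P = 28/143; answer 28/143
Step 2: W1 = 28/143; threaded value p + q = 171; m = 26424; 26424 = 2^3 * 3^2 * 367; sigma = (1 + 2 + 4 + 8) * (1 + 3 + 9) * (1 + 367) = 15 * 13 * 368 = 71760; answer 71760
Step 3: W2 = 71760; w = -21; T(3) = 3*(40) + 1*(41) - 2*(-21) = 203; iterating: T(3)=203, T(4)=567, T(5)=1824, T(6)=5633, T(7)=17589, T(8)=54752, T(9)=170579, T(10)=531311, T(11)=1655008; answer 1655008

1655008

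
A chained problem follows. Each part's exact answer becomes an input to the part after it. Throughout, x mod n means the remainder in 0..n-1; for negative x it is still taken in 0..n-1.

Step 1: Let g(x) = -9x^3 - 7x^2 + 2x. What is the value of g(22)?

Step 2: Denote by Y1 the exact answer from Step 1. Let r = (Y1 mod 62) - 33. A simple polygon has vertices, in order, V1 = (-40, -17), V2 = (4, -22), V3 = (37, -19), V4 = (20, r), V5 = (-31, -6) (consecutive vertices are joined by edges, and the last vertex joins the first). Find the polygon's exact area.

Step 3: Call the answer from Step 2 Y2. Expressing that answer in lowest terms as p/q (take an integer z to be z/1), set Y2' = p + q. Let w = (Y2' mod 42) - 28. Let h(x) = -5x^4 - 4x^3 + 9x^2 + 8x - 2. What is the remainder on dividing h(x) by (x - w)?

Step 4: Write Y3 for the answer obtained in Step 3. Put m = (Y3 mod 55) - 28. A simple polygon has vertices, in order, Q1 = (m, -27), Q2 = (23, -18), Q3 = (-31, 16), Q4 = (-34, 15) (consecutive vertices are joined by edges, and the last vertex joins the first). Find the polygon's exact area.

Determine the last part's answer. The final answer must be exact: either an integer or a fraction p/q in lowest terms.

603/2

Step 1: -9*(22)^3 - 7*(22)^2 + 2*(22)^1 = (-95832) + (-3388) + (44) = -99176; answer -99176
Step 2: Y1 = -99176; r = -9; cross terms: (-40*-22 - 4*-17)=948, (4*-19 - 37*-22)=738, (37*-9 - 20*-19)=47, (20*-6 - -31*-9)=-399, (-31*-17 - -40*-6)=287; twice the area = |1621| = 1621; area = 1621/2; answer 1621/2
Step 3: Y2 = 1621/2; threaded value p + q = 1623; w = -1; remainder = value at the root: -5*(-1)^4 - 4*(-1)^3 + 9*(-1)^2 + 8*(-1)^1 - 2 = (-5) + (4) + (9) + (-8) + (-2) = -2; answer -2
Step 4: Y3 = -2; m = 25; cross terms: (25*-18 - 23*-27)=171, (23*16 - -31*-18)=-190, (-31*15 - -34*16)=79, (-34*-27 - 25*15)=543; twice the area = |603| = 603; area = 603/2; answer 603/2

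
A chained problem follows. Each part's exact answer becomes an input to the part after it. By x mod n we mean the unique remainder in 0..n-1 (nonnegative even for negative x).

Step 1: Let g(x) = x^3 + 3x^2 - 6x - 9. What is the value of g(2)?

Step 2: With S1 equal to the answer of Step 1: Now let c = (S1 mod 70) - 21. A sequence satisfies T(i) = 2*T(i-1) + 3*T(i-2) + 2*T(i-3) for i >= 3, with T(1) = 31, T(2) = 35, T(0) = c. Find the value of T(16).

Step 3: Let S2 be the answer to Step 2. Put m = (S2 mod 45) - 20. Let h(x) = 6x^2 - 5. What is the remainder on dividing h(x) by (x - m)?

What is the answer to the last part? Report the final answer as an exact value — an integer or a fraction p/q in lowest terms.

Step 1: 1*(2)^3 + 3*(2)^2 - 6*(2)^1 - 9 = (8) + (12) + (-12) + (-9) = -1; answer -1
Step 2: S1 = -1; c = 48; T(3) = 2*(35) + 3*(31) + 2*(48) = 259; iterating: T(3)=259, T(4)=685, T(5)=2217, T(6)=7007, T(7)=22035, T(8)=69525, T(9)=219169, T(10)=690983, T(11)=2178523, T(12)=6868333, T(13)=21654201, T(14)=68270447, T(15)=215240163, T(16)=678600069; answer 678600069
Step 3: S2 = 678600069; m = 4; remainder = value at the root: 6*(4)^2 - 5 = (96) + (-5) = 91; answer 91

91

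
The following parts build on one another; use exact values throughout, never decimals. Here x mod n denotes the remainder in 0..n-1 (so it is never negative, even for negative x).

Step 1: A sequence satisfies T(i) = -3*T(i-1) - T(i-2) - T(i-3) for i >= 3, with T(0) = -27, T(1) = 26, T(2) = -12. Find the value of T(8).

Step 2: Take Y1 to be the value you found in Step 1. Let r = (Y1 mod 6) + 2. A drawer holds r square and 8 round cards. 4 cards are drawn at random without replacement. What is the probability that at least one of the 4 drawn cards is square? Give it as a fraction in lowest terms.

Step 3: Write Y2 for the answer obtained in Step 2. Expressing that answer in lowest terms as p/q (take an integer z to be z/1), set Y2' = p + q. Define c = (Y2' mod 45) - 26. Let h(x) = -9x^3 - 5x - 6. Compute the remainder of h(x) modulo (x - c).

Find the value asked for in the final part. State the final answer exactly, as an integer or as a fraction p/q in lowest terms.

124530

Step 1: T(3) = -3*(-12) - 1*(26) - 1*(-27) = 37; iterating: T(3)=37, T(4)=-125, T(5)=350, T(6)=-962, T(7)=2661, T(8)=-7371; answer -7371
Step 2: Y1 = -7371; r = 5; total draws C(13,4) = 715; complement C(8,4) = 70; favorable 715 - 70 = 645; P = 129/143; answer 129/143
Step 3: Y2 = 129/143; threaded value p + q = 272; c = -24; remainder = value at the root: -9*(-24)^3 - 5*(-24)^1 - 6 = (124416) + (120) + (-6) = 124530; answer 124530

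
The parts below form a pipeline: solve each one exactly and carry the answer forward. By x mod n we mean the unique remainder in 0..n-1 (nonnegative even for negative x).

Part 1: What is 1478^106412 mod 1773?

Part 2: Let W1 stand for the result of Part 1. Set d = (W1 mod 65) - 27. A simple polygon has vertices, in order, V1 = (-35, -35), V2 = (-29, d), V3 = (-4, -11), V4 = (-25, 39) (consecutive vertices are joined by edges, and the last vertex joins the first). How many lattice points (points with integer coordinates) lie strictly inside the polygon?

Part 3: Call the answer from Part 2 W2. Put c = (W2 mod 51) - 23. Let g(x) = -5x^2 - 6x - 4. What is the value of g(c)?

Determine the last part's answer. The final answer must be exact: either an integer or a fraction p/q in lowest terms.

Part 1: squarings mod 1773: 1478^1=1478, 1478^2=148, 1478^4=628, 1478^8=778, 1478^16=691, 1478^32=544, 1478^64=1618, 1478^128=976, 1478^256=475, 1478^512=454, 1478^1024=448, 1478^2048=355, 1478^4096=142, 1478^8192=661, 1478^16384=763, 1478^32768=625, 1478^65536=565; 1478^106412 = 1478^4 * 1478^8 * 1478^32 * 1478^128 * 1478^256 * 1478^512 * 1478^1024 * 1478^2048 * 1478^4096 * 1478^32768 * 1478^65536 = 526 (mod 1773); answer 526
Part 2: W1 = 526; d = -21; cross terms: (-35*-21 - -29*-35)=-280, (-29*-11 - -4*-21)=235, (-4*39 - -25*-11)=-431, (-25*-35 - -35*39)=2240; twice the area = |1764| = 1764; area = 882; boundary points = 2 + 5 + 1 + 2 = 10; strictly interior points = area - boundary/2 + 1 = 878; answer 878
Part 3: W2 = 878; c = -12; -5*(-12)^2 - 6*(-12)^1 - 4 = (-720) + (72) + (-4) = -652; answer -652

-652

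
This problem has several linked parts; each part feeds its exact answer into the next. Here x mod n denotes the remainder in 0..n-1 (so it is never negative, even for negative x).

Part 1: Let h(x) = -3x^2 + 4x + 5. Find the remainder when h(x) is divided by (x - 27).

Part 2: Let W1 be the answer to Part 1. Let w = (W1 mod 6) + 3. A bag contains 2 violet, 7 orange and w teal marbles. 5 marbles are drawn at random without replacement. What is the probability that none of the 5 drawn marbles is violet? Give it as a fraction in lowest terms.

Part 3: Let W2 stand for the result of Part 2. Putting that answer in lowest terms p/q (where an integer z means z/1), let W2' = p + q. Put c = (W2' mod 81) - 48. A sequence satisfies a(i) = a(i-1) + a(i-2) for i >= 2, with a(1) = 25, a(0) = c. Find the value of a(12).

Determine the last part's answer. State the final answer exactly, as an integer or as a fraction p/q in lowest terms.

3422

Part 1: remainder = value at the root: -3*(27)^2 + 4*(27)^1 + 5 = (-2187) + (108) + (5) = -2074; answer -2074
Part 2: W1 = -2074; w = 5; total draws C(14,5) = 2002; favorable C(12,5) = 792; P = 36/91; answer 36/91
Part 3: W2 = 36/91; threaded value p + q = 127; c = -2; a(2) = 1*(25) + 1*(-2) = 23; iterating: a(2)=23, a(3)=48, a(4)=71, a(5)=119, a(6)=190, a(7)=309, a(8)=499, a(9)=808, a(10)=1307, a(11)=2115, a(12)=3422; answer 3422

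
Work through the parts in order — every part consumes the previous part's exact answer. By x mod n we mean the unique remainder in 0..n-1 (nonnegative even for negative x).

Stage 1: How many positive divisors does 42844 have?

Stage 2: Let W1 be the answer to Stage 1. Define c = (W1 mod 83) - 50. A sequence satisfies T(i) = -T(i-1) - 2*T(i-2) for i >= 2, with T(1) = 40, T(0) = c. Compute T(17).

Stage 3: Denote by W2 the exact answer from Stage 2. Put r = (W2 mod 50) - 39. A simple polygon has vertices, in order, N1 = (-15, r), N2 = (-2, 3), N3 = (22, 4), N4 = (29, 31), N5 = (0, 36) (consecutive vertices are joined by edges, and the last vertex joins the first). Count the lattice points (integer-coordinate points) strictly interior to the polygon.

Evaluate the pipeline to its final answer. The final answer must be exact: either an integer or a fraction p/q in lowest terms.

Stage 1: 42844 = 2^2 * 10711; number of divisors = (2+1) * (1+1) = 6; answer 6
Stage 2: W1 = 6; c = -44; T(2) = -1*(40) - 2*(-44) = 48; iterating: T(2)=48, T(3)=-128, T(4)=32, T(5)=224, T(6)=-288, T(7)=-160, T(8)=736, T(9)=-416, T(10)=-1056, T(11)=1888, T(12)=224, T(13)=-4000, T(14)=3552, T(15)=4448, T(16)=-11552, T(17)=2656; answer 2656
Stage 3: W2 = 2656; r = -33; cross terms: (-15*3 - -2*-33)=-111, (-2*4 - 22*3)=-74, (22*31 - 29*4)=566, (29*36 - 0*31)=1044, (0*-33 - -15*36)=540; twice the area = |1965| = 1965; area = 1965/2; boundary points = 1 + 1 + 1 + 1 + 3 = 7; strictly interior points = area - boundary/2 + 1 = 980; answer 980

980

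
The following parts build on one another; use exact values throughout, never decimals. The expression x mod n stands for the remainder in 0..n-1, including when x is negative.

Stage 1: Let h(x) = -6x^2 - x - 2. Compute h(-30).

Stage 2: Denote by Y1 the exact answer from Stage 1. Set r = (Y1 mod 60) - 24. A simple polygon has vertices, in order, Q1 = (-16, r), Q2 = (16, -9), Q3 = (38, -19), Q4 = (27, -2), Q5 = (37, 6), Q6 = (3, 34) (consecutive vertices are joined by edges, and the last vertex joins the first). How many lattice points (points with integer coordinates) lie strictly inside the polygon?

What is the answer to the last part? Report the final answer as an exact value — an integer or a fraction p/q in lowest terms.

Stage 1: -6*(-30)^2 - 1*(-30)^1 - 2 = (-5400) + (30) + (-2) = -5372; answer -5372
Stage 2: Y1 = -5372; r = 4; cross terms: (-16*-9 - 16*4)=80, (16*-19 - 38*-9)=38, (38*-2 - 27*-19)=437, (27*6 - 37*-2)=236, (37*34 - 3*6)=1240, (3*4 - -16*34)=556; twice the area = |2587| = 2587; area = 2587/2; boundary points = 1 + 2 + 1 + 2 + 2 + 1 = 9; strictly interior points = area - boundary/2 + 1 = 1290; answer 1290

1290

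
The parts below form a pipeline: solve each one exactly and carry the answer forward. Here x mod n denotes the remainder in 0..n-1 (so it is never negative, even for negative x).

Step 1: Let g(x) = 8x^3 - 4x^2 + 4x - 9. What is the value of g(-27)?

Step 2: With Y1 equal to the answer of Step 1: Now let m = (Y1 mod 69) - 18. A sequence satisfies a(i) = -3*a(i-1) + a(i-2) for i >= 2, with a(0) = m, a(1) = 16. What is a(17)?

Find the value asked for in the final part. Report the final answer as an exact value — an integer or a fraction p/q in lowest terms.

Step 1: 8*(-27)^3 - 4*(-27)^2 + 4*(-27)^1 - 9 = (-157464) + (-2916) + (-108) + (-9) = -160497; answer -160497
Step 2: Y1 = -160497; m = 48; a(2) = -3*(16) + 1*(48) = 0; iterating: a(2)=0, a(3)=16, a(4)=-48, a(5)=160, a(6)=-528, a(7)=1744, a(8)=-5760, a(9)=19024, a(10)=-62832, a(11)=207520, a(12)=-685392, a(13)=2263696, a(14)=-7476480, a(15)=24693136, a(16)=-81555888, a(17)=269360800; answer 269360800

269360800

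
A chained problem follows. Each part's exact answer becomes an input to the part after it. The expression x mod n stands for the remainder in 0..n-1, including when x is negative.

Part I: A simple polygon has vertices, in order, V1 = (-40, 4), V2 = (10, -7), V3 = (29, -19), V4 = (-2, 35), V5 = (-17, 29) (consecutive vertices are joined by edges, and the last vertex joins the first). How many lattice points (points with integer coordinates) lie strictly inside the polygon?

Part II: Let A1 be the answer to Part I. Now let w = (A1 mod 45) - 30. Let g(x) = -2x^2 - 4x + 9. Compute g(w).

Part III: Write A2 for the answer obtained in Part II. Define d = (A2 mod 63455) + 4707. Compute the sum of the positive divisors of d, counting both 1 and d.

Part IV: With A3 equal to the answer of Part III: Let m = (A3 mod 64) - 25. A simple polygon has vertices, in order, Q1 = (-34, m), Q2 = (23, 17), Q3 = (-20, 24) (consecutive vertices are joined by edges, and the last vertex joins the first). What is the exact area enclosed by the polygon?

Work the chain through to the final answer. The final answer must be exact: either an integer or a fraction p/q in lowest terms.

Part I: cross terms: (-40*-7 - 10*4)=240, (10*-19 - 29*-7)=13, (29*35 - -2*-19)=977, (-2*29 - -17*35)=537, (-17*4 - -40*29)=1092; twice the area = |2859| = 2859; area = 2859/2; boundary points = 1 + 1 + 1 + 3 + 1 = 7; strictly interior points = area - boundary/2 + 1 = 1427; answer 1427
Part II: A1 = 1427; w = 2; -2*(2)^2 - 4*(2)^1 + 9 = (-8) + (-8) + (9) = -7; answer -7
Part III: A2 = -7; d = 68155; 68155 = 5 * 43 * 317; sigma = (1 + 5) * (1 + 43) * (1 + 317) = 6 * 44 * 318 = 83952; answer 83952
Part IV: A3 = 83952; m = 23; cross terms: (-34*17 - 23*23)=-1107, (23*24 - -20*17)=892, (-20*23 - -34*24)=356; twice the area = |141| = 141; area = 141/2; answer 141/2

141/2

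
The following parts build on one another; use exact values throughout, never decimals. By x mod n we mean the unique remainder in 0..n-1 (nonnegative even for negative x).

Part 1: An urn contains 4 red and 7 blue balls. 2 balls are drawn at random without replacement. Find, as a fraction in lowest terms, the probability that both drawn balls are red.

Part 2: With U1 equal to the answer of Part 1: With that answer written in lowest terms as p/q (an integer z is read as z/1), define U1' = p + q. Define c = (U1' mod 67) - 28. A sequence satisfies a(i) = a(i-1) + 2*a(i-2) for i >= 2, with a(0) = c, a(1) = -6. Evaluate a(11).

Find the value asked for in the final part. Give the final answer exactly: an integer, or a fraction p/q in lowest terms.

Part 1: total draws C(11,2) = 55; favorable C(4,2) = 6; P = 6/55; answer 6/55
Part 2: U1 = 6/55; threaded value p + q = 61; c = 33; a(2) = 1*(-6) + 2*(33) = 60; iterating: a(2)=60, a(3)=48, a(4)=168, a(5)=264, a(6)=600, a(7)=1128, a(8)=2328, a(9)=4584, a(10)=9240, a(11)=18408; answer 18408

18408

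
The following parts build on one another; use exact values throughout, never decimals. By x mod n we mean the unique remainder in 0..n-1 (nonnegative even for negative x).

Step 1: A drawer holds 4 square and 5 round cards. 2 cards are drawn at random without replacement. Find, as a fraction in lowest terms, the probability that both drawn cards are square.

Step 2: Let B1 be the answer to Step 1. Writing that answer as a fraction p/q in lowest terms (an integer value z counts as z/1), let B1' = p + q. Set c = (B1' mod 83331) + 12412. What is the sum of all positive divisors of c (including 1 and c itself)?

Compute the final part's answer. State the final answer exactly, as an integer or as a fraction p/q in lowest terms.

Step 1: total draws C(9,2) = 36; favorable C(4,2) = 6; P = 1/6; answer 1/6
Step 2: B1 = 1/6; threaded value p + q = 7; c = 12419; 12419 = 11 * 1129; sigma = (1 + 11) * (1 + 1129) = 12 * 1130 = 13560; answer 13560

13560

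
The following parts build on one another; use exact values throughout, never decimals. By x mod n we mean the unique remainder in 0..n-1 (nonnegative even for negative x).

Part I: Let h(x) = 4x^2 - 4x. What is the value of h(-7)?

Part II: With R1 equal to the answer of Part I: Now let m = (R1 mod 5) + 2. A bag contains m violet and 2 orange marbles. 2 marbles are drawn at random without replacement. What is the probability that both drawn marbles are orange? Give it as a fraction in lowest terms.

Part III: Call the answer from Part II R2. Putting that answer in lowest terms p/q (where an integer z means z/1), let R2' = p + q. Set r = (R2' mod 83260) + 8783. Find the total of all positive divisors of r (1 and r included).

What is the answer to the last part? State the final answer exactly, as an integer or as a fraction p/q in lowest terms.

Part I: 4*(-7)^2 - 4*(-7)^1 = (196) + (28) = 224; answer 224
Part II: R1 = 224; m = 6; total draws C(8,2) = 28; favorable C(2,2) = 1; P = 1/28; answer 1/28
Part III: R2 = 1/28; threaded value p + q = 29; r = 8812; 8812 = 2^2 * 2203; sigma = (1 + 2 + 4) * (1 + 2203) = 7 * 2204 = 15428; answer 15428

15428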